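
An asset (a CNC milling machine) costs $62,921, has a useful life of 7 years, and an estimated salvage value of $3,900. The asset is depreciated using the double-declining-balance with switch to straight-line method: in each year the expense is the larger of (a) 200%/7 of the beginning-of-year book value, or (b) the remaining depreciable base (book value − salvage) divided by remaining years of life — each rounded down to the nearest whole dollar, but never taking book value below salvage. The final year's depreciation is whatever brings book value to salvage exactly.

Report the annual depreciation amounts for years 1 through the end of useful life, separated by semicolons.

$17,977; $12,841; $9,172; $6,551; $4,680; $3,900; $3,900

Depreciable base = $62,921 − $3,900 = $59,021.
Year 1: DB = ⌊$62,921 × 200%/7⌋ = $17,977; SL = ⌊$59,021/7⌋ = $8,431 → take DB $17,977. Book value $44,944.
Year 2: DB = ⌊$44,944 × 200%/7⌋ = $12,841; SL = ⌊$41,044/6⌋ = $6,840 → take DB $12,841. Book value $32,103.
Year 3: DB = ⌊$32,103 × 200%/7⌋ = $9,172; SL = ⌊$28,203/5⌋ = $5,640 → take DB $9,172. Book value $22,931.
Year 4: DB = ⌊$22,931 × 200%/7⌋ = $6,551; SL = ⌊$19,031/4⌋ = $4,757 → take DB $6,551. Book value $16,380.
Year 5: DB = ⌊$16,380 × 200%/7⌋ = $4,680; SL = ⌊$12,480/3⌋ = $4,160 → take DB $4,680. Book value $11,700.
Year 6: DB = ⌊$11,700 × 200%/7⌋ = $3,342; SL = ⌊$7,800/2⌋ = $3,900 → take SL $3,900. Book value $7,800.
Year 7 (final): $7,800 − $3,900 = $3,900. Book value $3,900.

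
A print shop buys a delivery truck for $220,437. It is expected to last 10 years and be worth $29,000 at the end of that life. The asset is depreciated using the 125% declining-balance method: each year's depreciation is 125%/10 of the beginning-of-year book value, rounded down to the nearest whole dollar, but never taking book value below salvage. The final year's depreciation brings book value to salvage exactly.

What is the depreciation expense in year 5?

Depreciable base = $220,437 − $29,000 = $191,437.
Year 1: ⌊$220,437 × 125%/10⌋ = $27,554. Book value $192,883.
Year 2: ⌊$192,883 × 125%/10⌋ = $24,110. Book value $168,773.
Year 3: ⌊$168,773 × 125%/10⌋ = $21,096. Book value $147,677.
Year 4: ⌊$147,677 × 125%/10⌋ = $18,459. Book value $129,218.
Year 5: ⌊$129,218 × 125%/10⌋ = $16,152. Book value $113,066.

$16,152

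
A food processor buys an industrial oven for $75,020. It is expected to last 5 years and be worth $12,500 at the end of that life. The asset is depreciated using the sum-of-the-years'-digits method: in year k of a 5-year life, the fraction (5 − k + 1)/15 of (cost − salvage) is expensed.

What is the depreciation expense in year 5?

Depreciable base = $75,020 − $12,500 = $62,520.
Sum of the years' digits = 5+4+3+2+1 = 15.
Year 1: $62,520 × 5/15 = $20,840. Book value $54,180.
Year 2: $62,520 × 4/15 = $16,672. Book value $37,508.
Year 3: $62,520 × 3/15 = $12,504. Book value $25,004.
Year 4: $62,520 × 2/15 = $8,336. Book value $16,668.
Year 5: $62,520 × 1/15 = $4,168. Book value $12,500.

$4,168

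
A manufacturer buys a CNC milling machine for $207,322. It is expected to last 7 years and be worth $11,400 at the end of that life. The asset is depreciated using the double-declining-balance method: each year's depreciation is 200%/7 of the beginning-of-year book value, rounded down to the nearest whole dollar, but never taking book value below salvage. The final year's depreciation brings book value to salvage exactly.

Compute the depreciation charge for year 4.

$21,587

Depreciable base = $207,322 − $11,400 = $195,922.
Year 1: ⌊$207,322 × 200%/7⌋ = $59,234. Book value $148,088.
Year 2: ⌊$148,088 × 200%/7⌋ = $42,310. Book value $105,778.
Year 3: ⌊$105,778 × 200%/7⌋ = $30,222. Book value $75,556.
Year 4: ⌊$75,556 × 200%/7⌋ = $21,587. Book value $53,969.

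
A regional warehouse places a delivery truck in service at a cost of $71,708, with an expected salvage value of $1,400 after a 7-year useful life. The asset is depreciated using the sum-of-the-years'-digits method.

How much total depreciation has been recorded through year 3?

Depreciable base = $71,708 − $1,400 = $70,308.
Sum of the years' digits = 7+6+5+4+3+2+1 = 28.
Year 1: $70,308 × 7/28 = $17,577. Book value $54,131.
Year 2: $70,308 × 6/28 = $15,066. Book value $39,065.
Year 3: $70,308 × 5/28 = $12,555. Book value $26,510.
Accumulated through year 3 = $71,708 − $26,510 = $45,198.

$45,198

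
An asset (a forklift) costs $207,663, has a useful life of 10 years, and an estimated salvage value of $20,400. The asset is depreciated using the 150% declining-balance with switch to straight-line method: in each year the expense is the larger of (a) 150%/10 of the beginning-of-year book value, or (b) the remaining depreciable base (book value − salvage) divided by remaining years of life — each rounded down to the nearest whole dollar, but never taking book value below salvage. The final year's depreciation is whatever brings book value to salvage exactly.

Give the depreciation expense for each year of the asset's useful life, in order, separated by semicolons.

$31,149; $26,477; $22,505; $19,129; $16,260; $14,348; $14,348; $14,349; $14,349; $14,349

Depreciable base = $207,663 − $20,400 = $187,263.
Year 1: DB = ⌊$207,663 × 150%/10⌋ = $31,149; SL = ⌊$187,263/10⌋ = $18,726 → take DB $31,149. Book value $176,514.
Year 2: DB = ⌊$176,514 × 150%/10⌋ = $26,477; SL = ⌊$156,114/9⌋ = $17,346 → take DB $26,477. Book value $150,037.
Year 3: DB = ⌊$150,037 × 150%/10⌋ = $22,505; SL = ⌊$129,637/8⌋ = $16,204 → take DB $22,505. Book value $127,532.
Year 4: DB = ⌊$127,532 × 150%/10⌋ = $19,129; SL = ⌊$107,132/7⌋ = $15,304 → take DB $19,129. Book value $108,403.
Year 5: DB = ⌊$108,403 × 150%/10⌋ = $16,260; SL = ⌊$88,003/6⌋ = $14,667 → take DB $16,260. Book value $92,143.
Year 6: DB = ⌊$92,143 × 150%/10⌋ = $13,821; SL = ⌊$71,743/5⌋ = $14,348 → take SL $14,348. Book value $77,795.
Year 7: DB = ⌊$77,795 × 150%/10⌋ = $11,669; SL = ⌊$57,395/4⌋ = $14,348 → take SL $14,348. Book value $63,447.
Year 8: DB = ⌊$63,447 × 150%/10⌋ = $9,517; SL = ⌊$43,047/3⌋ = $14,349 → take SL $14,349. Book value $49,098.
Year 9: DB = ⌊$49,098 × 150%/10⌋ = $7,364; SL = ⌊$28,698/2⌋ = $14,349 → take SL $14,349. Book value $34,749.
Year 10 (final): $34,749 − $20,400 = $14,349. Book value $20,400.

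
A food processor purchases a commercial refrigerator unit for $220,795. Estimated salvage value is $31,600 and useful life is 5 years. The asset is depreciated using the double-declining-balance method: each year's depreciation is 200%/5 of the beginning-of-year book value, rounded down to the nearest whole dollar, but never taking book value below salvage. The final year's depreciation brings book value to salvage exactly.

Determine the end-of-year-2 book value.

Depreciable base = $220,795 − $31,600 = $189,195.
Year 1: ⌊$220,795 × 200%/5⌋ = $88,318. Book value $132,477.
Year 2: ⌊$132,477 × 200%/5⌋ = $52,990. Book value $79,487.

$79,487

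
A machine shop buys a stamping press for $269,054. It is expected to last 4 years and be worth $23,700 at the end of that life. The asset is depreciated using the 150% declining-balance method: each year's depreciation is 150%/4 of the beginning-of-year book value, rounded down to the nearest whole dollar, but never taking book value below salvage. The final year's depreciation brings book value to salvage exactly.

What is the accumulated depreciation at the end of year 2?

$163,954

Depreciable base = $269,054 − $23,700 = $245,354.
Year 1: ⌊$269,054 × 150%/4⌋ = $100,895. Book value $168,159.
Year 2: ⌊$168,159 × 150%/4⌋ = $63,059. Book value $105,100.
Accumulated through year 2 = $269,054 − $105,100 = $163,954.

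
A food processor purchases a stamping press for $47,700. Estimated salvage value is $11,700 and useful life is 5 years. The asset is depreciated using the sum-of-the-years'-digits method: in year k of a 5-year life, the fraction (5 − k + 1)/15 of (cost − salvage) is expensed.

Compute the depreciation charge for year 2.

Depreciable base = $47,700 − $11,700 = $36,000.
Sum of the years' digits = 5+4+3+2+1 = 15.
Year 1: $36,000 × 5/15 = $12,000. Book value $35,700.
Year 2: $36,000 × 4/15 = $9,600. Book value $26,100.

$9,600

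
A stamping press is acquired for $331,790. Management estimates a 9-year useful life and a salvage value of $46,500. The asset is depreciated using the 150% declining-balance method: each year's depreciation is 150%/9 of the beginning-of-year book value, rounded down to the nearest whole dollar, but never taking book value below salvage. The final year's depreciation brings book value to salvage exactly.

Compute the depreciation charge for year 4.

$32,001

Depreciable base = $331,790 − $46,500 = $285,290.
Year 1: ⌊$331,790 × 150%/9⌋ = $55,298. Book value $276,492.
Year 2: ⌊$276,492 × 150%/9⌋ = $46,082. Book value $230,410.
Year 3: ⌊$230,410 × 150%/9⌋ = $38,401. Book value $192,009.
Year 4: ⌊$192,009 × 150%/9⌋ = $32,001. Book value $160,008.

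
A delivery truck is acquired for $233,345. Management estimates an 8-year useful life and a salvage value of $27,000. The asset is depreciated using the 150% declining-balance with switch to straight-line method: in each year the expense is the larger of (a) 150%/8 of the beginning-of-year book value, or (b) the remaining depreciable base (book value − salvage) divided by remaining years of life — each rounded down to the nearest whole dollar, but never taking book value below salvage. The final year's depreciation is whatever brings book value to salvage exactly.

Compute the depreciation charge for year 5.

$19,067

Depreciable base = $233,345 − $27,000 = $206,345.
Year 1: DB = ⌊$233,345 × 150%/8⌋ = $43,752; SL = ⌊$206,345/8⌋ = $25,793 → take DB $43,752. Book value $189,593.
Year 2: DB = ⌊$189,593 × 150%/8⌋ = $35,548; SL = ⌊$162,593/7⌋ = $23,227 → take DB $35,548. Book value $154,045.
Year 3: DB = ⌊$154,045 × 150%/8⌋ = $28,883; SL = ⌊$127,045/6⌋ = $21,174 → take DB $28,883. Book value $125,162.
Year 4: DB = ⌊$125,162 × 150%/8⌋ = $23,467; SL = ⌊$98,162/5⌋ = $19,632 → take DB $23,467. Book value $101,695.
Year 5: DB = ⌊$101,695 × 150%/8⌋ = $19,067; SL = ⌊$74,695/4⌋ = $18,673 → take DB $19,067. Book value $82,628.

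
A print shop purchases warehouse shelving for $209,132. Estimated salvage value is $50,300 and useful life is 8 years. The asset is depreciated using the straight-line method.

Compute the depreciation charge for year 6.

$19,854

Depreciable base = $209,132 − $50,300 = $158,832.
Annual expense = $158,832 / 8 = $19,854.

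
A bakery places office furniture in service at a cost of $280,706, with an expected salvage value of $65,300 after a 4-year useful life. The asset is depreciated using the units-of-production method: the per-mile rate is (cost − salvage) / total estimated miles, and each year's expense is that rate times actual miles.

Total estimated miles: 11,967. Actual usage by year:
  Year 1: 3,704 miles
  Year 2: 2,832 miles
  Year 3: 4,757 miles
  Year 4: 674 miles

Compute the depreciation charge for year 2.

Depreciable base = $280,706 − $65,300 = $215,406.
Rate = $215,406 / 11,967 miles = $18 per mile.
Year 1: 3,704 × $18 = $66,672. Book value $214,034.
Year 2: 2,832 × $18 = $50,976. Book value $163,058.

$50,976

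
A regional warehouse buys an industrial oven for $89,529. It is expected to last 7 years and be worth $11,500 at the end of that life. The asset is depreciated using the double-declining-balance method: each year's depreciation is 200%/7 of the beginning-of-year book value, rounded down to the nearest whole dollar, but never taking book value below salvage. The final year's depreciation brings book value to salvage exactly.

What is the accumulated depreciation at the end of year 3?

$56,901

Depreciable base = $89,529 − $11,500 = $78,029.
Year 1: ⌊$89,529 × 200%/7⌋ = $25,579. Book value $63,950.
Year 2: ⌊$63,950 × 200%/7⌋ = $18,271. Book value $45,679.
Year 3: ⌊$45,679 × 200%/7⌋ = $13,051. Book value $32,628.
Accumulated through year 3 = $89,529 − $32,628 = $56,901.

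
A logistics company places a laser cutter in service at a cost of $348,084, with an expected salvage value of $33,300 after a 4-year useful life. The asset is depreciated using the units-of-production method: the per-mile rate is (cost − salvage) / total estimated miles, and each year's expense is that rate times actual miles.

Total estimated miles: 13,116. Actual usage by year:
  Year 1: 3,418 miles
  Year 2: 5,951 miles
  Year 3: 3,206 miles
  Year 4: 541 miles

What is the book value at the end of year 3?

Depreciable base = $348,084 − $33,300 = $314,784.
Rate = $314,784 / 13,116 miles = $24 per mile.
Year 1: 3,418 × $24 = $82,032. Book value $266,052.
Year 2: 5,951 × $24 = $142,824. Book value $123,228.
Year 3: 3,206 × $24 = $76,944. Book value $46,284.

$46,284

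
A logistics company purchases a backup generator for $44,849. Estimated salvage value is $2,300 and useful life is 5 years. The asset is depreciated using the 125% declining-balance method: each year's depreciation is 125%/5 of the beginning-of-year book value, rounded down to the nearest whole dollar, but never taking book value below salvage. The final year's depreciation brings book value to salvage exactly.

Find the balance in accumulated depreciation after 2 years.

$19,621

Depreciable base = $44,849 − $2,300 = $42,549.
Year 1: ⌊$44,849 × 125%/5⌋ = $11,212. Book value $33,637.
Year 2: ⌊$33,637 × 125%/5⌋ = $8,409. Book value $25,228.
Accumulated through year 2 = $44,849 − $25,228 = $19,621.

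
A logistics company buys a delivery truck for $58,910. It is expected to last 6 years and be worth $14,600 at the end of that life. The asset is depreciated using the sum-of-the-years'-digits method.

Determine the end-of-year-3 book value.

$27,260

Depreciable base = $58,910 − $14,600 = $44,310.
Sum of the years' digits = 6+5+4+3+2+1 = 21.
Year 1: $44,310 × 6/21 = $12,660. Book value $46,250.
Year 2: $44,310 × 5/21 = $10,550. Book value $35,700.
Year 3: $44,310 × 4/21 = $8,440. Book value $27,260.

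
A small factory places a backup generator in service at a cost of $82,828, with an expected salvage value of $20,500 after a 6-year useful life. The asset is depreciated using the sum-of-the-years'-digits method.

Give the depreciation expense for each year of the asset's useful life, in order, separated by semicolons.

Depreciable base = $82,828 − $20,500 = $62,328.
Sum of the years' digits = 6+5+4+3+2+1 = 21.
Year 1: $62,328 × 6/21 = $17,808. Book value $65,020.
Year 2: $62,328 × 5/21 = $14,840. Book value $50,180.
Year 3: $62,328 × 4/21 = $11,872. Book value $38,308.
Year 4: $62,328 × 3/21 = $8,904. Book value $29,404.
Year 5: $62,328 × 2/21 = $5,936. Book value $23,468.
Year 6: $62,328 × 1/21 = $2,968. Book value $20,500.

$17,808; $14,840; $11,872; $8,904; $5,936; $2,968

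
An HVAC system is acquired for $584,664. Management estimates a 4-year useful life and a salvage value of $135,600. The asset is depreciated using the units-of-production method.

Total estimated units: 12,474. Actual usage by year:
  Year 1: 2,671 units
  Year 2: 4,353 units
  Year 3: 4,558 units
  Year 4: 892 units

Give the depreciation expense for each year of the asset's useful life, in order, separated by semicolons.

$96,156; $156,708; $164,088; $32,112

Depreciable base = $584,664 − $135,600 = $449,064.
Rate = $449,064 / 12,474 units = $36 per unit.
Year 1: 2,671 × $36 = $96,156. Book value $488,508.
Year 2: 4,353 × $36 = $156,708. Book value $331,800.
Year 3: 4,558 × $36 = $164,088. Book value $167,712.
Year 4: 892 × $36 = $32,112. Book value $135,600.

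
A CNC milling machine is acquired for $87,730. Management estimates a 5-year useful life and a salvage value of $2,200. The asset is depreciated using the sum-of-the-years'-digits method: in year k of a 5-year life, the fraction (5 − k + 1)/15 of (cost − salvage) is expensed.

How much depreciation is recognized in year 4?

$11,404

Depreciable base = $87,730 − $2,200 = $85,530.
Sum of the years' digits = 5+4+3+2+1 = 15.
Year 1: $85,530 × 5/15 = $28,510. Book value $59,220.
Year 2: $85,530 × 4/15 = $22,808. Book value $36,412.
Year 3: $85,530 × 3/15 = $17,106. Book value $19,306.
Year 4: $85,530 × 2/15 = $11,404. Book value $7,902.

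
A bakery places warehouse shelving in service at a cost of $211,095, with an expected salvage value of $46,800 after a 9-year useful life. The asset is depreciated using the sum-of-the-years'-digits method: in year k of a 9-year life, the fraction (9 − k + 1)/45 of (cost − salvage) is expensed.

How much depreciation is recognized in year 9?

$3,651

Depreciable base = $211,095 − $46,800 = $164,295.
Sum of the years' digits = 9+8+7+6+5+4+3+2+1 = 45.
Year 1: $164,295 × 9/45 = $32,859. Book value $178,236.
Year 2: $164,295 × 8/45 = $29,208. Book value $149,028.
Year 3: $164,295 × 7/45 = $25,557. Book value $123,471.
Year 4: $164,295 × 6/45 = $21,906. Book value $101,565.
Year 5: $164,295 × 5/45 = $18,255. Book value $83,310.
Year 6: $164,295 × 4/45 = $14,604. Book value $68,706.
Year 7: $164,295 × 3/45 = $10,953. Book value $57,753.
Year 8: $164,295 × 2/45 = $7,302. Book value $50,451.
Year 9: $164,295 × 1/45 = $3,651. Book value $46,800.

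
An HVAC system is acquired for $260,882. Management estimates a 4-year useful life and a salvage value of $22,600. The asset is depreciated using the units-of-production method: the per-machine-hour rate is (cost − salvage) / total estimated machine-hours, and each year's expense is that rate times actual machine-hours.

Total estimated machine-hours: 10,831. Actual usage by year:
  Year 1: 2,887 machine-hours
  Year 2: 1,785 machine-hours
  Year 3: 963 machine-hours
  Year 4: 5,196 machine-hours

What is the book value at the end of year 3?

$136,912

Depreciable base = $260,882 − $22,600 = $238,282.
Rate = $238,282 / 10,831 machine-hours = $22 per machine-hour.
Year 1: 2,887 × $22 = $63,514. Book value $197,368.
Year 2: 1,785 × $22 = $39,270. Book value $158,098.
Year 3: 963 × $22 = $21,186. Book value $136,912.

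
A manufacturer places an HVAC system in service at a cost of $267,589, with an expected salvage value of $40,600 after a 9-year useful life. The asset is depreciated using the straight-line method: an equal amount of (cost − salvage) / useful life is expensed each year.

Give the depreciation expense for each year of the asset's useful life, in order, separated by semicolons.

$25,221; $25,221; $25,221; $25,221; $25,221; $25,221; $25,221; $25,221; $25,221

Depreciable base = $267,589 − $40,600 = $226,989.
Annual expense = $226,989 / 9 = $25,221.
End of year 1: book value $242,368.
End of year 2: book value $217,147.
End of year 3: book value $191,926.
End of year 4: book value $166,705.
End of year 5: book value $141,484.
End of year 6: book value $116,263.
End of year 7: book value $91,042.
End of year 8: book value $65,821.
End of year 9: book value $40,600.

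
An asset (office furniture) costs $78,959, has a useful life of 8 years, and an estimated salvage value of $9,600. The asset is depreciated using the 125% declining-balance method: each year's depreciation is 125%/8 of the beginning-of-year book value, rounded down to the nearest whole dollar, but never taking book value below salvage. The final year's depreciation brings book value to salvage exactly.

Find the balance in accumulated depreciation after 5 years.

$45,192

Depreciable base = $78,959 − $9,600 = $69,359.
Year 1: ⌊$78,959 × 125%/8⌋ = $12,337. Book value $66,622.
Year 2: ⌊$66,622 × 125%/8⌋ = $10,409. Book value $56,213.
Year 3: ⌊$56,213 × 125%/8⌋ = $8,783. Book value $47,430.
Year 4: ⌊$47,430 × 125%/8⌋ = $7,410. Book value $40,020.
Year 5: ⌊$40,020 × 125%/8⌋ = $6,253. Book value $33,767.
Accumulated through year 5 = $78,959 − $33,767 = $45,192.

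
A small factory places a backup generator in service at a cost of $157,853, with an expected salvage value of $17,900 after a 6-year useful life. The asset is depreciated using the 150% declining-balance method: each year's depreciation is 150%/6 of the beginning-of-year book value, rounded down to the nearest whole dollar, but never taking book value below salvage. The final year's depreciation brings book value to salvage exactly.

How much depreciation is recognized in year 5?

Depreciable base = $157,853 − $17,900 = $139,953.
Year 1: ⌊$157,853 × 150%/6⌋ = $39,463. Book value $118,390.
Year 2: ⌊$118,390 × 150%/6⌋ = $29,597. Book value $88,793.
Year 3: ⌊$88,793 × 150%/6⌋ = $22,198. Book value $66,595.
Year 4: ⌊$66,595 × 150%/6⌋ = $16,648. Book value $49,947.
Year 5: ⌊$49,947 × 150%/6⌋ = $12,486. Book value $37,461.

$12,486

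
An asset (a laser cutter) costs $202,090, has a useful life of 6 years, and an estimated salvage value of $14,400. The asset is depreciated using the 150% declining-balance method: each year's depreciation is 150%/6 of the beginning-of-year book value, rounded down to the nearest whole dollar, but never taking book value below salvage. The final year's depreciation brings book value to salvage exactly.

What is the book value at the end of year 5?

$47,958

Depreciable base = $202,090 − $14,400 = $187,690.
Year 1: ⌊$202,090 × 150%/6⌋ = $50,522. Book value $151,568.
Year 2: ⌊$151,568 × 150%/6⌋ = $37,892. Book value $113,676.
Year 3: ⌊$113,676 × 150%/6⌋ = $28,419. Book value $85,257.
Year 4: ⌊$85,257 × 150%/6⌋ = $21,314. Book value $63,943.
Year 5: ⌊$63,943 × 150%/6⌋ = $15,985. Book value $47,958.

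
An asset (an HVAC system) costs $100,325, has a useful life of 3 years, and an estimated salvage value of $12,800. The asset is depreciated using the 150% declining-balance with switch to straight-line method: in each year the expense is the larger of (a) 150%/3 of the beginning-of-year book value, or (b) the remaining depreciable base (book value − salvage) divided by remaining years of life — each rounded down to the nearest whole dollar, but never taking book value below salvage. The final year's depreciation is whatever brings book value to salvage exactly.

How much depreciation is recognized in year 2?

$25,081

Depreciable base = $100,325 − $12,800 = $87,525.
Year 1: DB = ⌊$100,325 × 150%/3⌋ = $50,162; SL = ⌊$87,525/3⌋ = $29,175 → take DB $50,162. Book value $50,163.
Year 2: DB = ⌊$50,163 × 150%/3⌋ = $25,081; SL = ⌊$37,363/2⌋ = $18,681 → take DB $25,081. Book value $25,082.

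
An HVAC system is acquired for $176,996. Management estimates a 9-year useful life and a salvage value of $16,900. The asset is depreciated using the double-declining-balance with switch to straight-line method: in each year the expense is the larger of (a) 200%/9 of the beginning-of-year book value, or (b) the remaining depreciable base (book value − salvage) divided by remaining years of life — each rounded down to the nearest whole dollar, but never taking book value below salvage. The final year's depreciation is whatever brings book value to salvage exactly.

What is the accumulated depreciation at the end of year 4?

Depreciable base = $176,996 − $16,900 = $160,096.
Year 1: DB = ⌊$176,996 × 200%/9⌋ = $39,332; SL = ⌊$160,096/9⌋ = $17,788 → take DB $39,332. Book value $137,664.
Year 2: DB = ⌊$137,664 × 200%/9⌋ = $30,592; SL = ⌊$120,764/8⌋ = $15,095 → take DB $30,592. Book value $107,072.
Year 3: DB = ⌊$107,072 × 200%/9⌋ = $23,793; SL = ⌊$90,172/7⌋ = $12,881 → take DB $23,793. Book value $83,279.
Year 4: DB = ⌊$83,279 × 200%/9⌋ = $18,506; SL = ⌊$66,379/6⌋ = $11,063 → take DB $18,506. Book value $64,773.
Accumulated through year 4 = $176,996 − $64,773 = $112,223.

$112,223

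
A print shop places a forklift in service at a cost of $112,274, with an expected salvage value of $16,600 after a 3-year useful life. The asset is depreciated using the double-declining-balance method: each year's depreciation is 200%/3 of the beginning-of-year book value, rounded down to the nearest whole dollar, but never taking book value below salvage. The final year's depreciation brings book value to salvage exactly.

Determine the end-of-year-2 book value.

Depreciable base = $112,274 − $16,600 = $95,674.
Year 1: ⌊$112,274 × 200%/3⌋ = $74,849. Book value $37,425.
Year 2: ⌊$37,425 × 200%/3⌋ = $24,950, capped at $20,825. Book value $16,600.

$16,600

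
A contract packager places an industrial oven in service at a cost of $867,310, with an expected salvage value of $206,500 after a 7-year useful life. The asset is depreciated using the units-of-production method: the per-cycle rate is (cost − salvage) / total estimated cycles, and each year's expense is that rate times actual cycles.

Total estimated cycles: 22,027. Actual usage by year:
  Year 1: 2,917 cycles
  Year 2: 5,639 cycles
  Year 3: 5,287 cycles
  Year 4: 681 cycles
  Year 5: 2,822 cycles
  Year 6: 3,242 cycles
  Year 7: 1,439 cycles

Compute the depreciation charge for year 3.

$158,610

Depreciable base = $867,310 − $206,500 = $660,810.
Rate = $660,810 / 22,027 cycles = $30 per cycle.
Year 1: 2,917 × $30 = $87,510. Book value $779,800.
Year 2: 5,639 × $30 = $169,170. Book value $610,630.
Year 3: 5,287 × $30 = $158,610. Book value $452,020.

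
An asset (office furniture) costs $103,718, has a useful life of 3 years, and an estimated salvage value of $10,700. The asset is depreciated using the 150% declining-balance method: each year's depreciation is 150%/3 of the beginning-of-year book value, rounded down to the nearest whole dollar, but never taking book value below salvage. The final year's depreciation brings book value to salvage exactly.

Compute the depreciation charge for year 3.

Depreciable base = $103,718 − $10,700 = $93,018.
Year 1: ⌊$103,718 × 150%/3⌋ = $51,859. Book value $51,859.
Year 2: ⌊$51,859 × 150%/3⌋ = $25,929. Book value $25,930.
Year 3 (final): $25,930 − $10,700 = $15,230. Book value $10,700.

$15,230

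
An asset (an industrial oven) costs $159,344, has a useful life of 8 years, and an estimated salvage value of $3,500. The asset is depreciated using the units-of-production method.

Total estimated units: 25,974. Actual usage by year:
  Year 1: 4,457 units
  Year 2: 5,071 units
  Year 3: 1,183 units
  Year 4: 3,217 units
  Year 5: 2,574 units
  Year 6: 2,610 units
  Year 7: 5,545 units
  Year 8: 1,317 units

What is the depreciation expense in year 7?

Depreciable base = $159,344 − $3,500 = $155,844.
Rate = $155,844 / 25,974 units = $6 per unit.
Year 1: 4,457 × $6 = $26,742. Book value $132,602.
Year 2: 5,071 × $6 = $30,426. Book value $102,176.
Year 3: 1,183 × $6 = $7,098. Book value $95,078.
Year 4: 3,217 × $6 = $19,302. Book value $75,776.
Year 5: 2,574 × $6 = $15,444. Book value $60,332.
Year 6: 2,610 × $6 = $15,660. Book value $44,672.
Year 7: 5,545 × $6 = $33,270. Book value $11,402.

$33,270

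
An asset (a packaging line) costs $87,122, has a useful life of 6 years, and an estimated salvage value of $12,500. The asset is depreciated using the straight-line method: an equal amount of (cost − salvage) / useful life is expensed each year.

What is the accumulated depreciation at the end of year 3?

Depreciable base = $87,122 − $12,500 = $74,622.
Annual expense = $74,622 / 6 = $12,437.
End of year 1: book value $74,685.
End of year 2: book value $62,248.
End of year 3: book value $49,811.
Accumulated through year 3 = $87,122 − $49,811 = $37,311.

$37,311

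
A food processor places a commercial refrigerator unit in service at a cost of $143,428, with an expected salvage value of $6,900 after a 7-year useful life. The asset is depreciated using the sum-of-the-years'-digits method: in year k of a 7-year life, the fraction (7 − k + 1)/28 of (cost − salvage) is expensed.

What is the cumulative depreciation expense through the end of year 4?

Depreciable base = $143,428 − $6,900 = $136,528.
Sum of the years' digits = 7+6+5+4+3+2+1 = 28.
Year 1: $136,528 × 7/28 = $34,132. Book value $109,296.
Year 2: $136,528 × 6/28 = $29,256. Book value $80,040.
Year 3: $136,528 × 5/28 = $24,380. Book value $55,660.
Year 4: $136,528 × 4/28 = $19,504. Book value $36,156.
Accumulated through year 4 = $143,428 − $36,156 = $107,272.

$107,272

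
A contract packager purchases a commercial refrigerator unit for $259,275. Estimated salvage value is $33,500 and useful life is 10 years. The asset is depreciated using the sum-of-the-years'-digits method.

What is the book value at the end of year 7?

Depreciable base = $259,275 − $33,500 = $225,775.
Sum of the years' digits = 10+9+8+7+6+5+4+3+2+1 = 55.
Year 1: $225,775 × 10/55 = $41,050. Book value $218,225.
Year 2: $225,775 × 9/55 = $36,945. Book value $181,280.
Year 3: $225,775 × 8/55 = $32,840. Book value $148,440.
Year 4: $225,775 × 7/55 = $28,735. Book value $119,705.
Year 5: $225,775 × 6/55 = $24,630. Book value $95,075.
Year 6: $225,775 × 5/55 = $20,525. Book value $74,550.
Year 7: $225,775 × 4/55 = $16,420. Book value $58,130.

$58,130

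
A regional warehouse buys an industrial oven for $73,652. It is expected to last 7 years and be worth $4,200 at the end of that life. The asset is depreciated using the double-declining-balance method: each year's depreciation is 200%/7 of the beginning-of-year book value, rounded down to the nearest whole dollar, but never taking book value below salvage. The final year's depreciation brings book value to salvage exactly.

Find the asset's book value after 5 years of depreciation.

$13,695

Depreciable base = $73,652 − $4,200 = $69,452.
Year 1: ⌊$73,652 × 200%/7⌋ = $21,043. Book value $52,609.
Year 2: ⌊$52,609 × 200%/7⌋ = $15,031. Book value $37,578.
Year 3: ⌊$37,578 × 200%/7⌋ = $10,736. Book value $26,842.
Year 4: ⌊$26,842 × 200%/7⌋ = $7,669. Book value $19,173.
Year 5: ⌊$19,173 × 200%/7⌋ = $5,478. Book value $13,695.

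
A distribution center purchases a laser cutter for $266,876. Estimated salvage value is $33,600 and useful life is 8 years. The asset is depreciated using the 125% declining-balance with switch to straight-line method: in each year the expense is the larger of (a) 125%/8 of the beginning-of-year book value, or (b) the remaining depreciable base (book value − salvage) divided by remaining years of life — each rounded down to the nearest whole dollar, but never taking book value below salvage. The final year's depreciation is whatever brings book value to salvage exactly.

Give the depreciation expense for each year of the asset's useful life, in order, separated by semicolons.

Depreciable base = $266,876 − $33,600 = $233,276.
Year 1: DB = ⌊$266,876 × 125%/8⌋ = $41,699; SL = ⌊$233,276/8⌋ = $29,159 → take DB $41,699. Book value $225,177.
Year 2: DB = ⌊$225,177 × 125%/8⌋ = $35,183; SL = ⌊$191,577/7⌋ = $27,368 → take DB $35,183. Book value $189,994.
Year 3: DB = ⌊$189,994 × 125%/8⌋ = $29,686; SL = ⌊$156,394/6⌋ = $26,065 → take DB $29,686. Book value $160,308.
Year 4: DB = ⌊$160,308 × 125%/8⌋ = $25,048; SL = ⌊$126,708/5⌋ = $25,341 → take SL $25,341. Book value $134,967.
Year 5: DB = ⌊$134,967 × 125%/8⌋ = $21,088; SL = ⌊$101,367/4⌋ = $25,341 → take SL $25,341. Book value $109,626.
Year 6: DB = ⌊$109,626 × 125%/8⌋ = $17,129; SL = ⌊$76,026/3⌋ = $25,342 → take SL $25,342. Book value $84,284.
Year 7: DB = ⌊$84,284 × 125%/8⌋ = $13,169; SL = ⌊$50,684/2⌋ = $25,342 → take SL $25,342. Book value $58,942.
Year 8 (final): $58,942 − $33,600 = $25,342. Book value $33,600.

$41,699; $35,183; $29,686; $25,341; $25,341; $25,342; $25,342; $25,342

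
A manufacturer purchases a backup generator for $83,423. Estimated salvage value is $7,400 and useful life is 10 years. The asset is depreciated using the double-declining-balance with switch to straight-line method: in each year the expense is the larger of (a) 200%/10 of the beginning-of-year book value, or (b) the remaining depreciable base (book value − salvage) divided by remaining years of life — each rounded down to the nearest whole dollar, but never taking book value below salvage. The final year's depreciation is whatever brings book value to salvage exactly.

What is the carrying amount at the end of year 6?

Depreciable base = $83,423 − $7,400 = $76,023.
Year 1: DB = ⌊$83,423 × 200%/10⌋ = $16,684; SL = ⌊$76,023/10⌋ = $7,602 → take DB $16,684. Book value $66,739.
Year 2: DB = ⌊$66,739 × 200%/10⌋ = $13,347; SL = ⌊$59,339/9⌋ = $6,593 → take DB $13,347. Book value $53,392.
Year 3: DB = ⌊$53,392 × 200%/10⌋ = $10,678; SL = ⌊$45,992/8⌋ = $5,749 → take DB $10,678. Book value $42,714.
Year 4: DB = ⌊$42,714 × 200%/10⌋ = $8,542; SL = ⌊$35,314/7⌋ = $5,044 → take DB $8,542. Book value $34,172.
Year 5: DB = ⌊$34,172 × 200%/10⌋ = $6,834; SL = ⌊$26,772/6⌋ = $4,462 → take DB $6,834. Book value $27,338.
Year 6: DB = ⌊$27,338 × 200%/10⌋ = $5,467; SL = ⌊$19,938/5⌋ = $3,987 → take DB $5,467. Book value $21,871.

$21,871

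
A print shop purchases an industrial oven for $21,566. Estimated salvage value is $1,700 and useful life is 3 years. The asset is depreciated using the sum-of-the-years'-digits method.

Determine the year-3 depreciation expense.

$3,311

Depreciable base = $21,566 − $1,700 = $19,866.
Sum of the years' digits = 3+2+1 = 6.
Year 1: $19,866 × 3/6 = $9,933. Book value $11,633.
Year 2: $19,866 × 2/6 = $6,622. Book value $5,011.
Year 3: $19,866 × 1/6 = $3,311. Book value $1,700.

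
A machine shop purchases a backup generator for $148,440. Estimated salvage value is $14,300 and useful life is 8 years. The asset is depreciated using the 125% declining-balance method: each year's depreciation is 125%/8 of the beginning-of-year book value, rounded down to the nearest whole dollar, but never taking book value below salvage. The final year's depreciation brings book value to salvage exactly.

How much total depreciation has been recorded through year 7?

Depreciable base = $148,440 − $14,300 = $134,140.
Year 1: ⌊$148,440 × 125%/8⌋ = $23,193. Book value $125,247.
Year 2: ⌊$125,247 × 125%/8⌋ = $19,569. Book value $105,678.
Year 3: ⌊$105,678 × 125%/8⌋ = $16,512. Book value $89,166.
Year 4: ⌊$89,166 × 125%/8⌋ = $13,932. Book value $75,234.
Year 5: ⌊$75,234 × 125%/8⌋ = $11,755. Book value $63,479.
Year 6: ⌊$63,479 × 125%/8⌋ = $9,918. Book value $53,561.
Year 7: ⌊$53,561 × 125%/8⌋ = $8,368. Book value $45,193.
Accumulated through year 7 = $148,440 − $45,193 = $103,247.

$103,247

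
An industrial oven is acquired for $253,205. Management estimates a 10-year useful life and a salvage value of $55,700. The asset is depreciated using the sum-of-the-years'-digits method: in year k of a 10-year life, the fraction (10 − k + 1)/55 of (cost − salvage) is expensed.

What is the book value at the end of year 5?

$109,565

Depreciable base = $253,205 − $55,700 = $197,505.
Sum of the years' digits = 10+9+8+7+6+5+4+3+2+1 = 55.
Year 1: $197,505 × 10/55 = $35,910. Book value $217,295.
Year 2: $197,505 × 9/55 = $32,319. Book value $184,976.
Year 3: $197,505 × 8/55 = $28,728. Book value $156,248.
Year 4: $197,505 × 7/55 = $25,137. Book value $131,111.
Year 5: $197,505 × 6/55 = $21,546. Book value $109,565.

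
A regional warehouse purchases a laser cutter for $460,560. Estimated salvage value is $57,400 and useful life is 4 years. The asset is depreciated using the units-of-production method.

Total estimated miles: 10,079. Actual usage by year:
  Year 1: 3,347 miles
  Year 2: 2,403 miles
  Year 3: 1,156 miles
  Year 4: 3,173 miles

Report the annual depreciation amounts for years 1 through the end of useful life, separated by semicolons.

Depreciable base = $460,560 − $57,400 = $403,160.
Rate = $403,160 / 10,079 miles = $40 per mile.
Year 1: 3,347 × $40 = $133,880. Book value $326,680.
Year 2: 2,403 × $40 = $96,120. Book value $230,560.
Year 3: 1,156 × $40 = $46,240. Book value $184,320.
Year 4: 3,173 × $40 = $126,920. Book value $57,400.

$133,880; $96,120; $46,240; $126,920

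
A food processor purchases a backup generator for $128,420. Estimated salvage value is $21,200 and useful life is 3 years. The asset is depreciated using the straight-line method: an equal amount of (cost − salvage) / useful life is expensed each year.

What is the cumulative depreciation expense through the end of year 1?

Depreciable base = $128,420 − $21,200 = $107,220.
Annual expense = $107,220 / 3 = $35,740.
End of year 1: book value $92,680.
Accumulated through year 1 = $128,420 − $92,680 = $35,740.

$35,740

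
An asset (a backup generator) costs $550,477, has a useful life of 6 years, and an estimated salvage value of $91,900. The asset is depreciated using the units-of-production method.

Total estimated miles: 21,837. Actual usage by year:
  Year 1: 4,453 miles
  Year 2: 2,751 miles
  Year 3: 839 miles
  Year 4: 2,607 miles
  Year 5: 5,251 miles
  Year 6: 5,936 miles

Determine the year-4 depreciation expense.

$54,747

Depreciable base = $550,477 − $91,900 = $458,577.
Rate = $458,577 / 21,837 miles = $21 per mile.
Year 1: 4,453 × $21 = $93,513. Book value $456,964.
Year 2: 2,751 × $21 = $57,771. Book value $399,193.
Year 3: 839 × $21 = $17,619. Book value $381,574.
Year 4: 2,607 × $21 = $54,747. Book value $326,827.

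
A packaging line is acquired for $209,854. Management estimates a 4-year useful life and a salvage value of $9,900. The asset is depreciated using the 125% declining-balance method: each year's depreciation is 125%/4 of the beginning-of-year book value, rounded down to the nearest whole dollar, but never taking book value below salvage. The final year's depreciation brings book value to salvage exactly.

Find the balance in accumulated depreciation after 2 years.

$110,664

Depreciable base = $209,854 − $9,900 = $199,954.
Year 1: ⌊$209,854 × 125%/4⌋ = $65,579. Book value $144,275.
Year 2: ⌊$144,275 × 125%/4⌋ = $45,085. Book value $99,190.
Accumulated through year 2 = $209,854 − $99,190 = $110,664.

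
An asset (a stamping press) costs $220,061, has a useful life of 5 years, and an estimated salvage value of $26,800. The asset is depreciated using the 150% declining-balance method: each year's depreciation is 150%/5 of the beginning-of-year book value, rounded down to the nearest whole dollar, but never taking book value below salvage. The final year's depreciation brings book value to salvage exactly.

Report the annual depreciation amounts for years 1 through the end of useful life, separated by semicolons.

$66,018; $46,212; $32,349; $22,644; $26,038

Depreciable base = $220,061 − $26,800 = $193,261.
Year 1: ⌊$220,061 × 150%/5⌋ = $66,018. Book value $154,043.
Year 2: ⌊$154,043 × 150%/5⌋ = $46,212. Book value $107,831.
Year 3: ⌊$107,831 × 150%/5⌋ = $32,349. Book value $75,482.
Year 4: ⌊$75,482 × 150%/5⌋ = $22,644. Book value $52,838.
Year 5 (final): $52,838 − $26,800 = $26,038. Book value $26,800.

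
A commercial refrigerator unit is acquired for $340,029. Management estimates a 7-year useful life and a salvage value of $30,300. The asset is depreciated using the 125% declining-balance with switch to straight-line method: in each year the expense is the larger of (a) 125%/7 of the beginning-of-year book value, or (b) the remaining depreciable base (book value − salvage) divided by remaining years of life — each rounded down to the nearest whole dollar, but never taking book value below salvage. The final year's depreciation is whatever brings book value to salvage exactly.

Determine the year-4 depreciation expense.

$39,541

Depreciable base = $340,029 − $30,300 = $309,729.
Year 1: DB = ⌊$340,029 × 125%/7⌋ = $60,719; SL = ⌊$309,729/7⌋ = $44,247 → take DB $60,719. Book value $279,310.
Year 2: DB = ⌊$279,310 × 125%/7⌋ = $49,876; SL = ⌊$249,010/6⌋ = $41,501 → take DB $49,876. Book value $229,434.
Year 3: DB = ⌊$229,434 × 125%/7⌋ = $40,970; SL = ⌊$199,134/5⌋ = $39,826 → take DB $40,970. Book value $188,464.
Year 4: DB = ⌊$188,464 × 125%/7⌋ = $33,654; SL = ⌊$158,164/4⌋ = $39,541 → take SL $39,541. Book value $148,923.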